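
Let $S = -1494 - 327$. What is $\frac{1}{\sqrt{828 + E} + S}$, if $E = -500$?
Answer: $- \frac{1821}{3315713} - \frac{2 \sqrt{82}}{3315713} \approx -0.00055466$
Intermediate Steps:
$S = -1821$
$\frac{1}{\sqrt{828 + E} + S} = \frac{1}{\sqrt{828 - 500} - 1821} = \frac{1}{\sqrt{328} - 1821} = \frac{1}{2 \sqrt{82} - 1821} = \frac{1}{-1821 + 2 \sqrt{82}}$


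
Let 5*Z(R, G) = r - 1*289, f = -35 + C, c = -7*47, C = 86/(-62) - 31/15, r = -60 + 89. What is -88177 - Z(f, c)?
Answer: -88125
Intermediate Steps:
r = 29
C = -1606/465 (C = 86*(-1/62) - 31*1/15 = -43/31 - 31/15 = -1606/465 ≈ -3.4538)
c = -329
f = -17881/465 (f = -35 - 1606/465 = -17881/465 ≈ -38.454)
Z(R, G) = -52 (Z(R, G) = (29 - 1*289)/5 = (29 - 289)/5 = (1/5)*(-260) = -52)
-88177 - Z(f, c) = -88177 - 1*(-52) = -88177 + 52 = -88125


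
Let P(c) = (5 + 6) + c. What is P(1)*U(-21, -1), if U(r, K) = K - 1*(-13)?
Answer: 144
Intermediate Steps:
U(r, K) = 13 + K (U(r, K) = K + 13 = 13 + K)
P(c) = 11 + c
P(1)*U(-21, -1) = (11 + 1)*(13 - 1) = 12*12 = 144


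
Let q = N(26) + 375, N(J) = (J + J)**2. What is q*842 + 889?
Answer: 2593407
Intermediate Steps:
N(J) = 4*J**2 (N(J) = (2*J)**2 = 4*J**2)
q = 3079 (q = 4*26**2 + 375 = 4*676 + 375 = 2704 + 375 = 3079)
q*842 + 889 = 3079*842 + 889 = 2592518 + 889 = 2593407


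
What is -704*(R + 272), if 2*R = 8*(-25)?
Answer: -121088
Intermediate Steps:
R = -100 (R = (8*(-25))/2 = (½)*(-200) = -100)
-704*(R + 272) = -704*(-100 + 272) = -704*172 = -121088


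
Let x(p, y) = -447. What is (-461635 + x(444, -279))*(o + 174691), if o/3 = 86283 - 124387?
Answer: -27900049078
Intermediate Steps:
o = -114312 (o = 3*(86283 - 124387) = 3*(-38104) = -114312)
(-461635 + x(444, -279))*(o + 174691) = (-461635 - 447)*(-114312 + 174691) = -462082*60379 = -27900049078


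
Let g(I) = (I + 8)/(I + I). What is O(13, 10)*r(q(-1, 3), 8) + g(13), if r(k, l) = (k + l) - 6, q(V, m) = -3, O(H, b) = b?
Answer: -239/26 ≈ -9.1923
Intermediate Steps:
g(I) = (8 + I)/(2*I) (g(I) = (8 + I)/((2*I)) = (8 + I)*(1/(2*I)) = (8 + I)/(2*I))
r(k, l) = -6 + k + l
O(13, 10)*r(q(-1, 3), 8) + g(13) = 10*(-6 - 3 + 8) + (1/2)*(8 + 13)/13 = 10*(-1) + (1/2)*(1/13)*21 = -10 + 21/26 = -239/26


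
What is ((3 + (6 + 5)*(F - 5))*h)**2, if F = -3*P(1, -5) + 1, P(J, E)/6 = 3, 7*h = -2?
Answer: 1612900/49 ≈ 32916.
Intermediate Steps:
h = -2/7 (h = (1/7)*(-2) = -2/7 ≈ -0.28571)
P(J, E) = 18 (P(J, E) = 6*3 = 18)
F = -53 (F = -3*18 + 1 = -54 + 1 = -53)
((3 + (6 + 5)*(F - 5))*h)**2 = ((3 + (6 + 5)*(-53 - 5))*(-2/7))**2 = ((3 + 11*(-58))*(-2/7))**2 = ((3 - 638)*(-2/7))**2 = (-635*(-2/7))**2 = (1270/7)**2 = 1612900/49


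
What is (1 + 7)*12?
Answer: 96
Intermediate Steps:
(1 + 7)*12 = 8*12 = 96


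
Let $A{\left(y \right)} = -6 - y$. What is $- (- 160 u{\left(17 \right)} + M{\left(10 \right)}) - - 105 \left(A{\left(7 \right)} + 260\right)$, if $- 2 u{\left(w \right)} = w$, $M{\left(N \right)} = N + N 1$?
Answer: $24555$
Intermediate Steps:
$M{\left(N \right)} = 2 N$ ($M{\left(N \right)} = N + N = 2 N$)
$u{\left(w \right)} = - \frac{w}{2}$
$- (- 160 u{\left(17 \right)} + M{\left(10 \right)}) - - 105 \left(A{\left(7 \right)} + 260\right) = - (- 160 \left(\left(- \frac{1}{2}\right) 17\right) + 2 \cdot 10) - - 105 \left(\left(-6 - 7\right) + 260\right) = - (\left(-160\right) \left(- \frac{17}{2}\right) + 20) - - 105 \left(\left(-6 - 7\right) + 260\right) = - (1360 + 20) - - 105 \left(-13 + 260\right) = \left(-1\right) 1380 - \left(-105\right) 247 = -1380 - -25935 = -1380 + 25935 = 24555$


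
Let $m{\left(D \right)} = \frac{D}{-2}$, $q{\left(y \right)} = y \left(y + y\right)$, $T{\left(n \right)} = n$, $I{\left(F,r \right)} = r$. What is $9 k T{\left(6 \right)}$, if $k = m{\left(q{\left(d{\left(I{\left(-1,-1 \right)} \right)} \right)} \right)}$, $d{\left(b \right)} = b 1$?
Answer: $-54$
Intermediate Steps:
$d{\left(b \right)} = b$
$q{\left(y \right)} = 2 y^{2}$ ($q{\left(y \right)} = y 2 y = 2 y^{2}$)
$m{\left(D \right)} = - \frac{D}{2}$ ($m{\left(D \right)} = D \left(- \frac{1}{2}\right) = - \frac{D}{2}$)
$k = -1$ ($k = - \frac{2 \left(-1\right)^{2}}{2} = - \frac{2 \cdot 1}{2} = \left(- \frac{1}{2}\right) 2 = -1$)
$9 k T{\left(6 \right)} = 9 \left(-1\right) 6 = \left(-9\right) 6 = -54$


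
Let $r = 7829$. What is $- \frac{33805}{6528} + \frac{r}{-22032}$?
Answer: $- \frac{975367}{176256} \approx -5.5338$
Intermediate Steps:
$- \frac{33805}{6528} + \frac{r}{-22032} = - \frac{33805}{6528} + \frac{7829}{-22032} = \left(-33805\right) \frac{1}{6528} + 7829 \left(- \frac{1}{22032}\right) = - \frac{33805}{6528} - \frac{7829}{22032} = - \frac{975367}{176256}$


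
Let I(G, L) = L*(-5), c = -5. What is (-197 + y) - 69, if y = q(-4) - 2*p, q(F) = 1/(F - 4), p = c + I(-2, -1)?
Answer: -2129/8 ≈ -266.13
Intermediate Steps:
I(G, L) = -5*L
p = 0 (p = -5 - 5*(-1) = -5 + 5 = 0)
q(F) = 1/(-4 + F)
y = -⅛ (y = 1/(-4 - 4) - 2*0 = 1/(-8) + 0 = -⅛ + 0 = -⅛ ≈ -0.12500)
(-197 + y) - 69 = (-197 - ⅛) - 69 = -1577/8 - 69 = -2129/8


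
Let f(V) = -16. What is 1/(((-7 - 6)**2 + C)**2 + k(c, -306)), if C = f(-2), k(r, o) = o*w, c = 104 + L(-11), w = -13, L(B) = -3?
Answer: 1/27387 ≈ 3.6514e-5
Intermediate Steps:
c = 101 (c = 104 - 3 = 101)
k(r, o) = -13*o (k(r, o) = o*(-13) = -13*o)
C = -16
1/(((-7 - 6)**2 + C)**2 + k(c, -306)) = 1/(((-7 - 6)**2 - 16)**2 - 13*(-306)) = 1/(((-13)**2 - 16)**2 + 3978) = 1/((169 - 16)**2 + 3978) = 1/(153**2 + 3978) = 1/(23409 + 3978) = 1/27387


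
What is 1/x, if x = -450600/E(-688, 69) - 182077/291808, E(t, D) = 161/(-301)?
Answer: 6711584/5654009258629 ≈ 1.1870e-6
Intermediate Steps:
E(t, D) = -23/43 (E(t, D) = 161*(-1/301) = -23/43)
x = 5654009258629/6711584 (x = -450600/(-23/43) - 182077/291808 = -450600*(-43/23) - 182077*1/291808 = 19375800/23 - 182077/291808 = 5654009258629/6711584 ≈ 8.4243e+5)
1/x = 1/(5654009258629/6711584) = 6711584/5654009258629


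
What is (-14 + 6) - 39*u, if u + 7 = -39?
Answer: 1786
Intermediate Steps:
u = -46 (u = -7 - 39 = -46)
(-14 + 6) - 39*u = (-14 + 6) - 39*(-46) = -8 + 1794 = 1786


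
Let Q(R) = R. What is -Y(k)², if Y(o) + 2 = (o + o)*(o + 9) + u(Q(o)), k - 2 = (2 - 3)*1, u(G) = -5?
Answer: -169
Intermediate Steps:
k = 1 (k = 2 + (2 - 3)*1 = 2 - 1*1 = 2 - 1 = 1)
Y(o) = -7 + 2*o*(9 + o) (Y(o) = -2 + ((o + o)*(o + 9) - 5) = -2 + ((2*o)*(9 + o) - 5) = -2 + (2*o*(9 + o) - 5) = -2 + (-5 + 2*o*(9 + o)) = -7 + 2*o*(9 + o))
-Y(k)² = -(-7 + 2*1² + 18*1)² = -(-7 + 2*1 + 18)² = -(-7 + 2 + 18)² = -1*13² = -1*169 = -169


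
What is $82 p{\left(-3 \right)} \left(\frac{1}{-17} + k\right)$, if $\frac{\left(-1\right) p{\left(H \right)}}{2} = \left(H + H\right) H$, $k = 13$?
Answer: $- \frac{649440}{17} \approx -38202.0$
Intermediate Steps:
$p{\left(H \right)} = - 4 H^{2}$ ($p{\left(H \right)} = - 2 \left(H + H\right) H = - 2 \cdot 2 H H = - 2 \cdot 2 H^{2} = - 4 H^{2}$)
$82 p{\left(-3 \right)} \left(\frac{1}{-17} + k\right) = 82 \left(- 4 \left(-3\right)^{2}\right) \left(\frac{1}{-17} + 13\right) = 82 \left(\left(-4\right) 9\right) \left(- \frac{1}{17} + 13\right) = 82 \left(-36\right) \frac{220}{17} = \left(-2952\right) \frac{220}{17} = - \frac{649440}{17}$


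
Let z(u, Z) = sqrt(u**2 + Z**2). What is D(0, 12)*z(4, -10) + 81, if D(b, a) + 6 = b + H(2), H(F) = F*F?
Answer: 81 - 4*sqrt(29) ≈ 59.459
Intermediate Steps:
H(F) = F**2
z(u, Z) = sqrt(Z**2 + u**2)
D(b, a) = -2 + b (D(b, a) = -6 + (b + 2**2) = -6 + (b + 4) = -6 + (4 + b) = -2 + b)
D(0, 12)*z(4, -10) + 81 = (-2 + 0)*sqrt((-10)**2 + 4**2) + 81 = -2*sqrt(100 + 16) + 81 = -4*sqrt(29) + 81 = 81 - 4*sqrt(29)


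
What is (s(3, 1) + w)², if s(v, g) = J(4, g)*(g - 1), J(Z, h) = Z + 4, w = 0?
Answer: 0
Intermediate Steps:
J(Z, h) = 4 + Z
s(v, g) = -8 + 8*g (s(v, g) = (4 + 4)*(g - 1) = 8*(-1 + g) = -8 + 8*g)
(s(3, 1) + w)² = ((-8 + 8*1) + 0)² = ((-8 + 8) + 0)² = (0 + 0)² = 0² = 0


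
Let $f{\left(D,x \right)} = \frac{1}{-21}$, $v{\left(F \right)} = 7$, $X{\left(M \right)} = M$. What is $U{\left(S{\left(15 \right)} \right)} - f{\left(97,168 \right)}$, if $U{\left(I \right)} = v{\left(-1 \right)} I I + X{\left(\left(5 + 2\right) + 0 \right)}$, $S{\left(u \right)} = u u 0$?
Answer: $\frac{148}{21} \approx 7.0476$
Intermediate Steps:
$S{\left(u \right)} = 0$ ($S{\left(u \right)} = u^{2} \cdot 0 = 0$)
$f{\left(D,x \right)} = - \frac{1}{21}$
$U{\left(I \right)} = 7 + 7 I^{2}$ ($U{\left(I \right)} = 7 I I + \left(\left(5 + 2\right) + 0\right) = 7 I^{2} + \left(7 + 0\right) = 7 I^{2} + 7 = 7 + 7 I^{2}$)
$U{\left(S{\left(15 \right)} \right)} - f{\left(97,168 \right)} = \left(7 + 7 \cdot 0^{2}\right) - - \frac{1}{21} = \left(7 + 7 \cdot 0\right) + \frac{1}{21} = \left(7 + 0\right) + \frac{1}{21} = 7 + \frac{1}{21} = \frac{148}{21}$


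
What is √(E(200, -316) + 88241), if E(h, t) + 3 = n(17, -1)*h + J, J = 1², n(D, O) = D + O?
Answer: √91439 ≈ 302.39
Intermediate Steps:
J = 1
E(h, t) = -2 + 16*h (E(h, t) = -3 + ((17 - 1)*h + 1) = -3 + (16*h + 1) = -3 + (1 + 16*h) = -2 + 16*h)
√(E(200, -316) + 88241) = √((-2 + 16*200) + 88241) = √((-2 + 3200) + 88241) = √(3198 + 88241) = √91439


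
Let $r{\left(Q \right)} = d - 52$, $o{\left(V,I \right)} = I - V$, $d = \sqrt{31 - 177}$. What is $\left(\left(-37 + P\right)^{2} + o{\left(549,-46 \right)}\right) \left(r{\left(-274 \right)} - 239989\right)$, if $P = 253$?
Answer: $-11056528501 + 46061 i \sqrt{146} \approx -1.1057 \cdot 10^{10} + 5.5656 \cdot 10^{5} i$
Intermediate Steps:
$d = i \sqrt{146}$ ($d = \sqrt{-146} = i \sqrt{146} \approx 12.083 i$)
$r{\left(Q \right)} = -52 + i \sqrt{146}$ ($r{\left(Q \right)} = i \sqrt{146} - 52 = -52 + i \sqrt{146}$)
$\left(\left(-37 + P\right)^{2} + o{\left(549,-46 \right)}\right) \left(r{\left(-274 \right)} - 239989\right) = \left(\left(-37 + 253\right)^{2} - 595\right) \left(\left(-52 + i \sqrt{146}\right) - 239989\right) = \left(216^{2} - 595\right) \left(-240041 + i \sqrt{146}\right) = \left(46656 - 595\right) \left(-240041 + i \sqrt{146}\right) = 46061 \left(-240041 + i \sqrt{146}\right) = -11056528501 + 46061 i \sqrt{146}$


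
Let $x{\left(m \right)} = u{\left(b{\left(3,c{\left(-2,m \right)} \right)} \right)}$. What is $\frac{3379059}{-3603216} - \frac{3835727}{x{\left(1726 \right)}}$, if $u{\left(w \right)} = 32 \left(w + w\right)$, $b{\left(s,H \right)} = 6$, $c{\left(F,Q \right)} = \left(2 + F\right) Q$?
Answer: $- \frac{287963551181}{28825728} \approx -9989.8$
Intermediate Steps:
$c{\left(F,Q \right)} = Q \left(2 + F\right)$
$u{\left(w \right)} = 64 w$ ($u{\left(w \right)} = 32 \cdot 2 w = 64 w$)
$x{\left(m \right)} = 384$ ($x{\left(m \right)} = 64 \cdot 6 = 384$)
$\frac{3379059}{-3603216} - \frac{3835727}{x{\left(1726 \right)}} = \frac{3379059}{-3603216} - \frac{3835727}{384} = 3379059 \left(- \frac{1}{3603216}\right) - \frac{3835727}{384} = - \frac{1126353}{1201072} - \frac{3835727}{384} = - \frac{287963551181}{28825728}$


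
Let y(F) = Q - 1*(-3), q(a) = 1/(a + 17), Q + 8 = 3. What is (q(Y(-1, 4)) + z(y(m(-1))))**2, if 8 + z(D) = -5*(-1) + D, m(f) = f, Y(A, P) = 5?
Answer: 11881/484 ≈ 24.548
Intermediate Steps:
Q = -5 (Q = -8 + 3 = -5)
q(a) = 1/(17 + a)
y(F) = -2 (y(F) = -5 - 1*(-3) = -5 + 3 = -2)
z(D) = -3 + D (z(D) = -8 + (-5*(-1) + D) = -8 + (5 + D) = -3 + D)
(q(Y(-1, 4)) + z(y(m(-1))))**2 = (1/(17 + 5) + (-3 - 2))**2 = (1/22 - 5)**2 = (-109/22)**2 = 11881/484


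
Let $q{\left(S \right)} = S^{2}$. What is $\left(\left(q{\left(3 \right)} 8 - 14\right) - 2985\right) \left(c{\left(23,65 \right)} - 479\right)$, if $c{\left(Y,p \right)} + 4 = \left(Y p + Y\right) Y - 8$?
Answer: $-100756121$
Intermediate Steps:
$c{\left(Y,p \right)} = -12 + Y \left(Y + Y p\right)$ ($c{\left(Y,p \right)} = -4 + \left(\left(Y p + Y\right) Y - 8\right) = -4 + \left(\left(Y + Y p\right) Y - 8\right) = -4 + \left(Y \left(Y + Y p\right) - 8\right) = -4 + \left(-8 + Y \left(Y + Y p\right)\right) = -12 + Y \left(Y + Y p\right)$)
$\left(\left(q{\left(3 \right)} 8 - 14\right) - 2985\right) \left(c{\left(23,65 \right)} - 479\right) = \left(\left(3^{2} \cdot 8 - 14\right) - 2985\right) \left(\left(-12 + 23^{2} + 65 \cdot 23^{2}\right) - 479\right) = \left(\left(9 \cdot 8 - 14\right) - 2985\right) \left(\left(-12 + 529 + 65 \cdot 529\right) - 479\right) = \left(\left(72 - 14\right) - 2985\right) \left(\left(-12 + 529 + 34385\right) - 479\right) = \left(58 - 2985\right) \left(34902 - 479\right) = \left(-2927\right) 34423 = -100756121$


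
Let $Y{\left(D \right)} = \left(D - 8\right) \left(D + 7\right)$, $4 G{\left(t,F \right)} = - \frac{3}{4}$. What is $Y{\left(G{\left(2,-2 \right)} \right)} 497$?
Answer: $- \frac{7096663}{256} \approx -27721.0$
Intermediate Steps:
$G{\left(t,F \right)} = - \frac{3}{16}$ ($G{\left(t,F \right)} = \frac{\left(-3\right) \frac{1}{4}}{4} = \frac{1}{4} \left(- \frac{3}{4}\right) = - \frac{3}{16}$)
$Y{\left(D \right)} = \left(-8 + D\right) \left(7 + D\right)$
$Y{\left(G{\left(2,-2 \right)} \right)} 497 = \left(-56 + \left(- \frac{3}{16}\right)^{2} - - \frac{3}{16}\right) 497 = \left(-56 + \frac{9}{256} + \frac{3}{16}\right) 497 = \left(- \frac{14279}{256}\right) 497 = - \frac{7096663}{256}$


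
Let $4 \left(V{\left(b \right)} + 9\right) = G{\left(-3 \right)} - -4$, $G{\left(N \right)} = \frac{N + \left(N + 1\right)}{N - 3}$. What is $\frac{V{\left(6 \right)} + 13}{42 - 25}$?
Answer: $\frac{125}{408} \approx 0.30637$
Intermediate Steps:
$G{\left(N \right)} = \frac{1 + 2 N}{-3 + N}$ ($G{\left(N \right)} = \frac{N + \left(1 + N\right)}{-3 + N} = \frac{1 + 2 N}{-3 + N}$)
$V{\left(b \right)} = - \frac{187}{24}$ ($V{\left(b \right)} = -9 + \frac{\frac{1 + 2 \left(-3\right)}{-3 - 3} - -4}{4} = -9 + \frac{\frac{1 - 6}{-6} + 4}{4} = -9 + \frac{\left(- \frac{1}{6}\right) \left(-5\right) + 4}{4} = -9 + \frac{\frac{5}{6} + 4}{4} = -9 + \frac{1}{4} \cdot \frac{29}{6} = -9 + \frac{29}{24} = - \frac{187}{24}$)
$\frac{V{\left(6 \right)} + 13}{42 - 25} = \frac{- \frac{187}{24} + 13}{42 - 25} = \frac{125}{24 \cdot 17} = \frac{125}{24} \cdot \frac{1}{17} = \frac{125}{408}$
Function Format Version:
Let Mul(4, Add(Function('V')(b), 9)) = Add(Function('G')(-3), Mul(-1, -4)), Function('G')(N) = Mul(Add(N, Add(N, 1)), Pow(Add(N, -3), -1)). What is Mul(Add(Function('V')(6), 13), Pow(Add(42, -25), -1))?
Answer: Rational(125, 408) ≈ 0.30637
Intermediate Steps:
Function('G')(N) = Mul(Pow(Add(-3, N), -1), Add(1, Mul(2, N))) (Function('G')(N) = Mul(Add(N, Add(1, N)), Pow(Add(-3, N), -1)) = Mul(Add(1, Mul(2, N)), Pow(Add(-3, N), -1)) = Mul(Pow(Add(-3, N), -1), Add(1, Mul(2, N))))
Function('V')(b) = Rational(-187, 24) (Function('V')(b) = Add(-9, Mul(Rational(1, 4), Add(Mul(Pow(Add(-3, -3), -1), Add(1, Mul(2, -3))), Mul(-1, -4)))) = Add(-9, Mul(Rational(1, 4), Add(Mul(Pow(-6, -1), Add(1, -6)), 4))) = Add(-9, Mul(Rational(1, 4), Add(Mul(Rational(-1, 6), -5), 4))) = Add(-9, Mul(Rational(1, 4), Add(Rational(5, 6), 4))) = Add(-9, Mul(Rational(1, 4), Rational(29, 6))) = Add(-9, Rational(29, 24)) = Rational(-187, 24))
Mul(Add(Function('V')(6), 13), Pow(Add(42, -25), -1)) = Mul(Add(Rational(-187, 24), 13), Pow(Add(42, -25), -1)) = Mul(Rational(125, 24), Pow(17, -1)) = Mul(Rational(125, 24), Rational(1, 17)) = Rational(125, 408)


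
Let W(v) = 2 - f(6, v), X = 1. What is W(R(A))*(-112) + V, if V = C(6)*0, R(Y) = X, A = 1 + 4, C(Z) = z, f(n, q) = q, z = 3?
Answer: -112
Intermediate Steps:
C(Z) = 3
A = 5
R(Y) = 1
W(v) = 2 - v
V = 0 (V = 3*0 = 0)
W(R(A))*(-112) + V = (2 - 1*1)*(-112) + 0 = (2 - 1)*(-112) + 0 = 1*(-112) + 0 = -112 + 0 = -112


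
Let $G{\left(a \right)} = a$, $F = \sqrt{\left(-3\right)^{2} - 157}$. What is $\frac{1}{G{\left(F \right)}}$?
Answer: $- \frac{i \sqrt{37}}{74} \approx - 0.082199 i$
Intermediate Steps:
$F = 2 i \sqrt{37}$ ($F = \sqrt{9 - 157} = \sqrt{-148} = 2 i \sqrt{37} \approx 12.166 i$)
$\frac{1}{G{\left(F \right)}} = \frac{1}{2 i \sqrt{37}} = - \frac{i \sqrt{37}}{74}$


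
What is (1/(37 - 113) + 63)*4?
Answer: 4787/19 ≈ 251.95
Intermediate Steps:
(1/(37 - 113) + 63)*4 = (1/(-76) + 63)*4 = (-1/76 + 63)*4 = (4787/76)*4 = 4787/19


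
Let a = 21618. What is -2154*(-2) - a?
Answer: -17310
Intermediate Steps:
-2154*(-2) - a = -2154*(-2) - 1*21618 = 4308 - 21618 = -17310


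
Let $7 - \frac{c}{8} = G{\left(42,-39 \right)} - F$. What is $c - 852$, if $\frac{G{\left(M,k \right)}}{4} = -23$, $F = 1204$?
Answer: $9572$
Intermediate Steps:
$G{\left(M,k \right)} = -92$ ($G{\left(M,k \right)} = 4 \left(-23\right) = -92$)
$c = 10424$ ($c = 56 - 8 \left(-92 - 1204\right) = 56 - -10368 = 56 + 10368 = 10424$)
$c - 852 = 10424 - 852 = 9572$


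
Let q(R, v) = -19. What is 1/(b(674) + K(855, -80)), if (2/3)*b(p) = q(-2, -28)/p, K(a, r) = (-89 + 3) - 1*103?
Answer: -1348/254829 ≈ -0.0052898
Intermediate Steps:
K(a, r) = -189 (K(a, r) = -86 - 103 = -189)
b(p) = -57/(2*p) (b(p) = 3*(-19/p)/2 = -57/(2*p))
1/(b(674) + K(855, -80)) = 1/(-57/2/674 - 189) = 1/(-57/2*1/674 - 189) = 1/(-57/1348 - 189) = 1/(-254829/1348) = -1348/254829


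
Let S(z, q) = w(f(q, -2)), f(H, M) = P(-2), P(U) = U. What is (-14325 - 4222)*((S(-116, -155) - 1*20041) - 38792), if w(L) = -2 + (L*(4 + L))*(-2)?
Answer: 1091064369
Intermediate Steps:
f(H, M) = -2
w(L) = -2 - 2*L*(4 + L)
S(z, q) = 6 (S(z, q) = -2 - 8*(-2) - 2*(-2)**2 = -2 + 16 - 2*4 = -2 + 16 - 8 = 6)
(-14325 - 4222)*((S(-116, -155) - 1*20041) - 38792) = (-14325 - 4222)*((6 - 1*20041) - 38792) = -18547*((6 - 20041) - 38792) = -18547*(-20035 - 38792) = -18547*(-58827) = 1091064369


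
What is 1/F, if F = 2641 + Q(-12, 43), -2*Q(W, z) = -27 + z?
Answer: 1/2633 ≈ 0.00037979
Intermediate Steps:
Q(W, z) = 27/2 - z/2 (Q(W, z) = -(-27 + z)/2 = 27/2 - z/2)
F = 2633 (F = 2641 + (27/2 - 1/2*43) = 2641 + (27/2 - 43/2) = 2641 - 8 = 2633)
1/F = 1/2633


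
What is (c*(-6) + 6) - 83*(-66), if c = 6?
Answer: 5448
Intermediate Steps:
(c*(-6) + 6) - 83*(-66) = (6*(-6) + 6) - 83*(-66) = (-36 + 6) + 5478 = -30 + 5478 = 5448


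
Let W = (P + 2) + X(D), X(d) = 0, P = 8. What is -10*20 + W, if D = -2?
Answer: -190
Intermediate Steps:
W = 10 (W = (8 + 2) + 0 = 10 + 0 = 10)
-10*20 + W = -10*20 + 10 = -200 + 10 = -190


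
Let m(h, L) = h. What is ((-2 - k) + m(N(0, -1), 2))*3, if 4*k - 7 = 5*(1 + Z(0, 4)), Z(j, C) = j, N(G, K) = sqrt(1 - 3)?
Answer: -15 + 3*I*sqrt(2) ≈ -15.0 + 4.2426*I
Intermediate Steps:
N(G, K) = I*sqrt(2) (N(G, K) = sqrt(-2) = I*sqrt(2))
k = 3 (k = 7/4 + (5*(1 + 0))/4 = 7/4 + (5*1)/4 = 7/4 + (1/4)*5 = 7/4 + 5/4 = 3)
((-2 - k) + m(N(0, -1), 2))*3 = ((-2 - 1*3) + I*sqrt(2))*3 = ((-2 - 3) + I*sqrt(2))*3 = (-5 + I*sqrt(2))*3 = -15 + 3*I*sqrt(2)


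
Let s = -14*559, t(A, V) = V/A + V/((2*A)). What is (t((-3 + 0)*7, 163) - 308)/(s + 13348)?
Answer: -4475/77308 ≈ -0.057885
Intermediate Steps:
t(A, V) = 3*V/(2*A) (t(A, V) = V/A + V*(1/(2*A)) = V/A + V/(2*A) = 3*V/(2*A))
s = -7826
(t((-3 + 0)*7, 163) - 308)/(s + 13348) = ((3/2)*163/((-3 + 0)*7) - 308)/(-7826 + 13348) = ((3/2)*163/(-3*7) - 308)/5522 = ((3/2)*163/(-21) - 308)*(1/5522) = ((3/2)*163*(-1/21) - 308)*(1/5522) = (-163/14 - 308)*(1/5522) = -4475/14*1/5522 = -4475/77308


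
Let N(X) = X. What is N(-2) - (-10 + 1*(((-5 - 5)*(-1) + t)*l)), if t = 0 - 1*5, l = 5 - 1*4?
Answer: 3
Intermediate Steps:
l = 1 (l = 5 - 4 = 1)
t = -5 (t = 0 - 5 = -5)
N(-2) - (-10 + 1*(((-5 - 5)*(-1) + t)*l)) = -2 - (-10 + 1*(((-5 - 5)*(-1) - 5)*1)) = -2 - (-10 + 1*((-10*(-1) - 5)*1)) = -2 - (-10 + 1*((10 - 5)*1)) = -2 - (-10 + 1*(5*1)) = -2 - (-10 + 1*5) = -2 - (-10 + 5) = -2 - 1*(-5) = -2 + 5 = 3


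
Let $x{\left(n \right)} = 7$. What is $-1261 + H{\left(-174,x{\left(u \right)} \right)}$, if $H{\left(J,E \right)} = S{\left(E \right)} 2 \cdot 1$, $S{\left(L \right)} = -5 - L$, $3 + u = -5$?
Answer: $-1285$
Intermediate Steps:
$u = -8$ ($u = -3 - 5 = -8$)
$H{\left(J,E \right)} = -10 - 2 E$ ($H{\left(J,E \right)} = \left(-5 - E\right) 2 \cdot 1 = \left(-10 - 2 E\right) 1 = -10 - 2 E$)
$-1261 + H{\left(-174,x{\left(u \right)} \right)} = -1261 - 24 = -1285$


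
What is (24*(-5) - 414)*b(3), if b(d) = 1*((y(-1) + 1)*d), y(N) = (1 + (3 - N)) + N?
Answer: -8010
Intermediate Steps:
y(N) = 4 (y(N) = (4 - N) + N = 4)
b(d) = 5*d (b(d) = 1*((4 + 1)*d) = 1*(5*d) = 5*d)
(24*(-5) - 414)*b(3) = (24*(-5) - 414)*(5*3) = (-120 - 414)*15 = -534*15 = -8010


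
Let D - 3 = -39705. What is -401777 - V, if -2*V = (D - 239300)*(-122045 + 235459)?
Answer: -15821768191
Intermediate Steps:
D = -39702 (D = 3 - 39705 = -39702)
V = 15821366414 (V = -(-39702 - 239300)*(-122045 + 235459)/2 = -(-139501)*113414 = -½*(-31642732828) = 15821366414)
-401777 - V = -401777 - 1*15821366414 = -401777 - 15821366414 = -15821768191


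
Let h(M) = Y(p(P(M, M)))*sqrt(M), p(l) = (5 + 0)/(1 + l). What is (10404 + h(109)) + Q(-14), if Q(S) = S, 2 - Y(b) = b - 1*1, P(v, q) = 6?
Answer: 10390 + 16*sqrt(109)/7 ≈ 10414.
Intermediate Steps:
p(l) = 5/(1 + l)
Y(b) = 3 - b (Y(b) = 2 - (b - 1*1) = 2 - (b - 1) = 2 - (-1 + b) = 2 + (1 - b) = 3 - b)
h(M) = 16*sqrt(M)/7 (h(M) = (3 - 5/(1 + 6))*sqrt(M) = (3 - 5/7)*sqrt(M) = 16*sqrt(M)/7)
(10404 + h(109)) + Q(-14) = (10404 + 16*sqrt(109)/7) - 14 = 10390 + 16*sqrt(109)/7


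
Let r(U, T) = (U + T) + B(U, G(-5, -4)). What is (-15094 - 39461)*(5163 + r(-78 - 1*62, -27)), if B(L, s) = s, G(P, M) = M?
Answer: -272338560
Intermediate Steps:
r(U, T) = -4 + T + U (r(U, T) = (U + T) - 4 = (T + U) - 4 = -4 + T + U)
(-15094 - 39461)*(5163 + r(-78 - 1*62, -27)) = (-15094 - 39461)*(5163 + (-4 - 27 + (-78 - 1*62))) = -54555*(5163 + (-4 - 27 + (-78 - 62))) = -54555*(5163 + (-4 - 27 - 140)) = -54555*(5163 - 171) = -54555*4992 = -272338560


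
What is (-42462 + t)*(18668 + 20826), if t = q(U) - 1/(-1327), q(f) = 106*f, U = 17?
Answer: -2130931115586/1327 ≈ -1.6058e+9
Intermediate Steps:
t = 2391255/1327 (t = 106*17 - 1/(-1327) = 1802 - 1*(-1/1327) = 1802 + 1/1327 = 2391255/1327 ≈ 1802.0)
(-42462 + t)*(18668 + 20826) = (-42462 + 2391255/1327)*(18668 + 20826) = -53955819/1327*39494 = -2130931115586/1327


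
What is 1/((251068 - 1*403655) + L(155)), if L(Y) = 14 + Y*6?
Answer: -1/151643 ≈ -6.5944e-6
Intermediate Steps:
L(Y) = 14 + 6*Y
1/((251068 - 1*403655) + L(155)) = 1/((251068 - 1*403655) + (14 + 6*155)) = 1/((251068 - 403655) + (14 + 930)) = 1/(-152587 + 944) = 1/(-151643) = -1/151643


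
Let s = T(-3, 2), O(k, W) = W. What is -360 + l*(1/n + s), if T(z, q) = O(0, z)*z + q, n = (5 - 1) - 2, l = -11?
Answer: -973/2 ≈ -486.50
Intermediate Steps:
n = 2 (n = 4 - 2 = 2)
T(z, q) = q + z² (T(z, q) = z*z + q = z² + q = q + z²)
s = 11 (s = 2 + (-3)² = 2 + 9 = 11)
-360 + l*(1/n + s) = -360 - 11*(1/2 + 11) = -360 - 11*(½ + 11) = -360 - 11*23/2 = -360 - 253/2 = -973/2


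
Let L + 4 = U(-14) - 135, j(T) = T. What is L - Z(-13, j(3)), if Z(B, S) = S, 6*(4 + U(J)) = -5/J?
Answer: -12259/84 ≈ -145.94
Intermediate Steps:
U(J) = -4 - 5/(6*J) (U(J) = -4 + (-5/J)/6 = -4 - 5/(6*J))
L = -12007/84 (L = -4 + ((-4 - ⅚/(-14)) - 135) = -4 + ((-4 - ⅚*(-1/14)) - 135) = -4 + ((-4 + 5/84) - 135) = -4 + (-331/84 - 135) = -4 - 11671/84 = -12007/84 ≈ -142.94)
L - Z(-13, j(3)) = -12007/84 - 1*3 = -12007/84 - 3 = -12259/84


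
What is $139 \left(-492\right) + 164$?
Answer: $-68224$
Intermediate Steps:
$139 \left(-492\right) + 164 = -68388 + 164 = -68224$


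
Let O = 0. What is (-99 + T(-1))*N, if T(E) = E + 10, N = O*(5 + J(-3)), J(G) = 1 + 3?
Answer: 0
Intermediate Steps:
J(G) = 4
N = 0 (N = 0*(5 + 4) = 0*9 = 0)
T(E) = 10 + E
(-99 + T(-1))*N = (-99 + (10 - 1))*0 = (-99 + 9)*0 = -90*0 = 0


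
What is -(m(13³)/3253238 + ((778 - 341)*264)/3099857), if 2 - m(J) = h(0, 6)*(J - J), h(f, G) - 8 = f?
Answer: -187662880649/5042286293483 ≈ -0.037218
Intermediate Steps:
h(f, G) = 8 + f
m(J) = 2 (m(J) = 2 - (8 + 0)*(J - J) = 2 - 8*0 = 2 - 1*0 = 2 + 0 = 2)
-(m(13³)/3253238 + ((778 - 341)*264)/3099857) = -(2/3253238 + ((778 - 341)*264)/3099857) = -(2*(1/3253238) + (437*264)*(1/3099857)) = -(1/1626619 + 115368*(1/3099857)) = -(1/1626619 + 115368/3099857) = -1*187662880649/5042286293483 = -187662880649/5042286293483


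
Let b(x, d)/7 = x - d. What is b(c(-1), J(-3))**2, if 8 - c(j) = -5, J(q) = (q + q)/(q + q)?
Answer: 7056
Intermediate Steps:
J(q) = 1 (J(q) = (2*q)/((2*q)) = (2*q)*(1/(2*q)) = 1)
c(j) = 13 (c(j) = 8 - 1*(-5) = 8 + 5 = 13)
b(x, d) = -7*d + 7*x (b(x, d) = 7*(x - d) = -7*d + 7*x)
b(c(-1), J(-3))**2 = (-7*1 + 7*13)**2 = (-7 + 91)**2 = 84**2 = 7056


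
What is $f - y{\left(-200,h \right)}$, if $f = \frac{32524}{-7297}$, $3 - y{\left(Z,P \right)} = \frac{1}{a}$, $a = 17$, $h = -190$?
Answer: $- \frac{917758}{124049} \approx -7.3984$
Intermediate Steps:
$y{\left(Z,P \right)} = \frac{50}{17}$ ($y{\left(Z,P \right)} = 3 - \frac{1}{17} = \frac{50}{17}$)
$f = - \frac{32524}{7297}$ ($f = 32524 \left(- \frac{1}{7297}\right) = - \frac{32524}{7297} \approx -4.4572$)
$f - y{\left(-200,h \right)} = - \frac{32524}{7297} - \frac{50}{17} = - \frac{917758}{124049}$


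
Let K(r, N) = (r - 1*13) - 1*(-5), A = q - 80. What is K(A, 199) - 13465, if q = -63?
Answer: -13616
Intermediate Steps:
A = -143 (A = -63 - 80 = -143)
K(r, N) = -8 + r (K(r, N) = (r - 13) + 5 = (-13 + r) + 5 = -8 + r)
K(A, 199) - 13465 = (-8 - 143) - 13465 = -151 - 13465 = -13616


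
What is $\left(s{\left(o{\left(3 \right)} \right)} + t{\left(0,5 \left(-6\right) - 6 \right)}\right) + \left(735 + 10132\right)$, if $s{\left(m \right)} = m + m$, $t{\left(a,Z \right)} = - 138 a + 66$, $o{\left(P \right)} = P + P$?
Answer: $10945$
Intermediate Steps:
$o{\left(P \right)} = 2 P$
$t{\left(a,Z \right)} = 66 - 138 a$
$s{\left(m \right)} = 2 m$
$\left(s{\left(o{\left(3 \right)} \right)} + t{\left(0,5 \left(-6\right) - 6 \right)}\right) + \left(735 + 10132\right) = \left(2 \cdot 2 \cdot 3 + \left(66 - 0\right)\right) + \left(735 + 10132\right) = \left(2 \cdot 6 + \left(66 + 0\right)\right) + 10867 = \left(12 + 66\right) + 10867 = 78 + 10867 = 10945$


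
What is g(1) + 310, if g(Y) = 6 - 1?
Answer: 315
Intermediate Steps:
g(Y) = 5
g(1) + 310 = 5 + 310 = 315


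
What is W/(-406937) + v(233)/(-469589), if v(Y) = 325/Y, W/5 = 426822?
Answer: -233502149578595/44524701362069 ≈ -5.2443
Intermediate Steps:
W = 2134110 (W = 5*426822 = 2134110)
W/(-406937) + v(233)/(-469589) = 2134110/(-406937) + (325/233)/(-469589) = 2134110*(-1/406937) + (325*(1/233))*(-1/469589) = -2134110/406937 + (325/233)*(-1/469589) = -2134110/406937 - 325/109414237 = -233502149578595/44524701362069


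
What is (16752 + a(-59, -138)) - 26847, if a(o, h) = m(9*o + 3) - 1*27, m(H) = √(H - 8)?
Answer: -10122 + 2*I*√134 ≈ -10122.0 + 23.152*I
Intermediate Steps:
m(H) = √(-8 + H)
a(o, h) = -27 + √(-5 + 9*o) (a(o, h) = √(-8 + (9*o + 3)) - 1*27 = √(-8 + (3 + 9*o)) - 27 = √(-5 + 9*o) - 27 = -27 + √(-5 + 9*o))
(16752 + a(-59, -138)) - 26847 = (16752 + (-27 + √(-5 + 9*(-59)))) - 26847 = (16752 + (-27 + √(-5 - 531))) - 26847 = (16752 + (-27 + √(-536))) - 26847 = (16752 + (-27 + 2*I*√134)) - 26847 = (16725 + 2*I*√134) - 26847 = -10122 + 2*I*√134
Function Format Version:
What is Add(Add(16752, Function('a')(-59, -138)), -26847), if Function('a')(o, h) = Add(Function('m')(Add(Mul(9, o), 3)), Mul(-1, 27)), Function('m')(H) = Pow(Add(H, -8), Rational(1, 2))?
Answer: Add(-10122, Mul(2, I, Pow(134, Rational(1, 2)))) ≈ Add(-10122., Mul(23.152, I))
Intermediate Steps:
Function('m')(H) = Pow(Add(-8, H), Rational(1, 2))
Function('a')(o, h) = Add(-27, Pow(Add(-5, Mul(9, o)), Rational(1, 2))) (Function('a')(o, h) = Add(Pow(Add(-8, Add(Mul(9, o), 3)), Rational(1, 2)), Mul(-1, 27)) = Add(Pow(Add(-8, Add(3, Mul(9, o))), Rational(1, 2)), -27) = Add(Pow(Add(-5, Mul(9, o)), Rational(1, 2)), -27) = Add(-27, Pow(Add(-5, Mul(9, o)), Rational(1, 2))))
Add(Add(16752, Function('a')(-59, -138)), -26847) = Add(Add(16752, Add(-27, Pow(Add(-5, Mul(9, -59)), Rational(1, 2)))), -26847) = Add(Add(16752, Add(-27, Pow(Add(-5, -531), Rational(1, 2)))), -26847) = Add(Add(16752, Add(-27, Pow(-536, Rational(1, 2)))), -26847) = Add(Add(16752, Add(-27, Mul(2, I, Pow(134, Rational(1, 2))))), -26847) = Add(Add(16725, Mul(2, I, Pow(134, Rational(1, 2)))), -26847) = Add(-10122, Mul(2, I, Pow(134, Rational(1, 2))))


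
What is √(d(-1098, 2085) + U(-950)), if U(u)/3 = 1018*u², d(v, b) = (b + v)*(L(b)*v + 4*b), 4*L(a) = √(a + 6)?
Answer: √(11057866320 - 1083726*√2091)/2 ≈ 52460.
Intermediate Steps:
L(a) = √(6 + a)/4 (L(a) = √(a + 6)/4 = √(6 + a)/4)
d(v, b) = (b + v)*(4*b + v*√(6 + b)/4) (d(v, b) = (b + v)*((√(6 + b)/4)*v + 4*b) = (b + v)*(v*√(6 + b)/4 + 4*b) = (b + v)*(4*b + v*√(6 + b)/4))
U(u) = 3054*u² (U(u) = 3*(1018*u²) = 3054*u²)
√(d(-1098, 2085) + U(-950)) = √((4*2085² + 4*2085*(-1098) + (¼)*(-1098)²*√(6 + 2085) + (¼)*2085*(-1098)*√(6 + 2085)) + 3054*(-950)²) = √((4*4347225 - 9157320 + (¼)*1205604*√2091 + (¼)*2085*(-1098)*√2091) + 3054*902500) = √((17388900 - 9157320 + 301401*√2091 - 1144665*√2091/2) + 2756235000) = √((8231580 - 541863*√2091/2) + 2756235000) = √(2764466580 - 541863*√2091/2)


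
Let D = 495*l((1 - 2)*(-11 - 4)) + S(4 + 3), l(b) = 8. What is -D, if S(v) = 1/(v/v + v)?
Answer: -31681/8 ≈ -3960.1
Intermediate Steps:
S(v) = 1/(1 + v)
D = 31681/8 (D = 495*8 + 1/(1 + (4 + 3)) = 3960 + 1/(1 + 7) = 3960 + 1/8 = 3960 + ⅛ = 31681/8 ≈ 3960.1)
-D = -1*31681/8 = -31681/8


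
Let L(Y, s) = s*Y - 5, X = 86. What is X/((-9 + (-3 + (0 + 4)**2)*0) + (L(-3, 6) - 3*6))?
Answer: -43/25 ≈ -1.7200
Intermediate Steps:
L(Y, s) = -5 + Y*s (L(Y, s) = Y*s - 5 = -5 + Y*s)
X/((-9 + (-3 + (0 + 4)**2)*0) + (L(-3, 6) - 3*6)) = 86/((-9 + (-3 + (0 + 4)**2)*0) + ((-5 - 3*6) - 3*6)) = 86/((-9 + (-3 + 4**2)*0) + ((-5 - 18) - 18)) = 86/((-9 + (-3 + 16)*0) + (-23 - 18)) = 86/((-9 + 13*0) - 41) = 86/((-9 + 0) - 41) = 86/(-9 - 41) = 86/(-50) = 86*(-1/50) = -43/25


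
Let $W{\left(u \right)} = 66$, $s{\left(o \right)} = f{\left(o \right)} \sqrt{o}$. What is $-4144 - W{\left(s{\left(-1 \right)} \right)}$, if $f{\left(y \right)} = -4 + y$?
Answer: $-4210$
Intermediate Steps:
$s{\left(o \right)} = \sqrt{o} \left(-4 + o\right)$ ($s{\left(o \right)} = \left(-4 + o\right) \sqrt{o} = \sqrt{o} \left(-4 + o\right)$)
$-4144 - W{\left(s{\left(-1 \right)} \right)} = -4144 - 66 = -4210$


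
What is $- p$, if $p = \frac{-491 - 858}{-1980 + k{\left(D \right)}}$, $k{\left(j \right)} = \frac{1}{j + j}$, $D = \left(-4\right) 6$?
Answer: $- \frac{64752}{95041} \approx -0.68131$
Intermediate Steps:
$D = -24$
$k{\left(j \right)} = \frac{1}{2 j}$
$p = \frac{64752}{95041}$ ($p = \frac{-491 - 858}{-1980 + \frac{1}{2 \left(-24\right)}} = - \frac{1349}{-1980 + \frac{1}{2} \left(- \frac{1}{24}\right)} = - \frac{1349}{-1980 - \frac{1}{48}} = - \frac{1349}{- \frac{95041}{48}} = \left(-1349\right) \left(- \frac{48}{95041}\right) = \frac{64752}{95041} \approx 0.68131$)
$- p = \left(-1\right) \frac{64752}{95041} = - \frac{64752}{95041}$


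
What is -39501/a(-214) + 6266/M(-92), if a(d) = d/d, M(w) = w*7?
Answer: -12722455/322 ≈ -39511.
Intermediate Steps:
M(w) = 7*w
a(d) = 1
-39501/a(-214) + 6266/M(-92) = -39501/1 + 6266/((7*(-92))) = -39501*1 + 6266/(-644) = -39501 + 6266*(-1/644) = -39501 - 3133/322 = -12722455/322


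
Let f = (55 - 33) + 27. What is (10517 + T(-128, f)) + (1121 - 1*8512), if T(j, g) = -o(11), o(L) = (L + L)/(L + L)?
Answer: 3125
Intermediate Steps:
o(L) = 1 (o(L) = (2*L)/((2*L)) = (2*L)*(1/(2*L)) = 1)
f = 49 (f = 22 + 27 = 49)
T(j, g) = -1 (T(j, g) = -1*1 = -1)
(10517 + T(-128, f)) + (1121 - 1*8512) = (10517 - 1) + (1121 - 1*8512) = 10516 + (1121 - 8512) = 10516 - 7391 = 3125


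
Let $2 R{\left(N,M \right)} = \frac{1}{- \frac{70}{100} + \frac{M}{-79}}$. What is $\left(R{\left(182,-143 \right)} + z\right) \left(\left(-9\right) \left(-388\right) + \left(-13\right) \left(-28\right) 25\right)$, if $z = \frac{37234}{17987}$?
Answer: $\frac{500646373136}{15774599} \approx 31738.0$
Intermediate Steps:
$z = \frac{37234}{17987}$ ($z = 37234 \cdot \frac{1}{17987} = \frac{37234}{17987} \approx 2.07$)
$R{\left(N,M \right)} = \frac{1}{2 \left(- \frac{7}{10} - \frac{M}{79}\right)}$ ($R{\left(N,M \right)} = \frac{1}{2 \left(- \frac{70}{100} + \frac{M}{-79}\right)} = \frac{1}{2 \left(\left(-70\right) \frac{1}{100} + M \left(- \frac{1}{79}\right)\right)} = \frac{1}{2 \left(- \frac{7}{10} - \frac{M}{79}\right)}$)
$\left(R{\left(182,-143 \right)} + z\right) \left(\left(-9\right) \left(-388\right) + \left(-13\right) \left(-28\right) 25\right) = \left(- \frac{395}{553 + 10 \left(-143\right)} + \frac{37234}{17987}\right) \left(\left(-9\right) \left(-388\right) + \left(-13\right) \left(-28\right) 25\right) = \left(- \frac{395}{553 - 1430} + \frac{37234}{17987}\right) \left(3492 + 364 \cdot 25\right) = \left(- \frac{395}{-877} + \frac{37234}{17987}\right) \left(3492 + 9100\right) = \left(\left(-395\right) \left(- \frac{1}{877}\right) + \frac{37234}{17987}\right) 12592 = \left(\frac{395}{877} + \frac{37234}{17987}\right) 12592 = \frac{39759083}{15774599} \cdot 12592 = \frac{500646373136}{15774599}$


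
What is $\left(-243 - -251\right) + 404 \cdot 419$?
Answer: $169284$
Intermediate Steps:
$\left(-243 - -251\right) + 404 \cdot 419 = \left(-243 + 251\right) + 169276 = 8 + 169276 = 169284$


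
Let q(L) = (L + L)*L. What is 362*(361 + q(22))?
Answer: 481098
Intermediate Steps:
q(L) = 2*L**2 (q(L) = (2*L)*L = 2*L**2)
362*(361 + q(22)) = 362*(361 + 2*22**2) = 362*(361 + 2*484) = 362*(361 + 968) = 362*1329 = 481098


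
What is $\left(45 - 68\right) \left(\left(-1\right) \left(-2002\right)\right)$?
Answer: $-46046$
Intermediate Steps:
$\left(45 - 68\right) \left(\left(-1\right) \left(-2002\right)\right) = \left(45 - 68\right) 2002 = \left(-23\right) 2002 = -46046$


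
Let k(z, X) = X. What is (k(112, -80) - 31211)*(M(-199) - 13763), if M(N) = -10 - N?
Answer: 424744034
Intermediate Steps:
(k(112, -80) - 31211)*(M(-199) - 13763) = (-80 - 31211)*((-10 - 1*(-199)) - 13763) = -31291*((-10 + 199) - 13763) = -31291*(189 - 13763) = -31291*(-13574) = 424744034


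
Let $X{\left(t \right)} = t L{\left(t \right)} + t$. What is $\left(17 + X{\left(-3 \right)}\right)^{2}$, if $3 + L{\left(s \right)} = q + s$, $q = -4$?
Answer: $1936$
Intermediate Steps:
$L{\left(s \right)} = -7 + s$ ($L{\left(s \right)} = -3 + \left(-4 + s\right) = -7 + s$)
$X{\left(t \right)} = t + t \left(-7 + t\right)$ ($X{\left(t \right)} = t \left(-7 + t\right) + t = t + t \left(-7 + t\right)$)
$\left(17 + X{\left(-3 \right)}\right)^{2} = \left(17 - 3 \left(-6 - 3\right)\right)^{2} = \left(17 - -27\right)^{2} = \left(17 + 27\right)^{2} = 44^{2} = 1936$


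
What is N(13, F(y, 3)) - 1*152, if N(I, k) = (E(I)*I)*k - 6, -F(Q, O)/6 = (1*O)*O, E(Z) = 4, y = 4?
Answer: -2966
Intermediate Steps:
F(Q, O) = -6*O**2 (F(Q, O) = -6*1*O*O = -6*O*O = -6*O**2)
N(I, k) = -6 + 4*I*k (N(I, k) = (4*I)*k - 6 = 4*I*k - 6 = -6 + 4*I*k)
N(13, F(y, 3)) - 1*152 = (-6 + 4*13*(-6*3**2)) - 1*152 = (-6 + 4*13*(-6*9)) - 152 = (-6 + 4*13*(-54)) - 152 = (-6 - 2808) - 152 = -2814 - 152 = -2966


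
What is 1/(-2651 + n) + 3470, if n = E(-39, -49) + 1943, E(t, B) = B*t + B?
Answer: 4004381/1154 ≈ 3470.0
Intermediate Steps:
E(t, B) = B + B*t
n = 3805 (n = -49*(1 - 39) + 1943 = -49*(-38) + 1943 = 1862 + 1943 = 3805)
1/(-2651 + n) + 3470 = 1/(-2651 + 3805) + 3470 = 1/1154 + 3470 = 4004381/1154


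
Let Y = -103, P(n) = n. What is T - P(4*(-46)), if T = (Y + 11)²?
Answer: 8648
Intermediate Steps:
T = 8464 (T = (-103 + 11)² = (-92)² = 8464)
T - P(4*(-46)) = 8464 - 4*(-46) = 8464 - 1*(-184) = 8464 + 184 = 8648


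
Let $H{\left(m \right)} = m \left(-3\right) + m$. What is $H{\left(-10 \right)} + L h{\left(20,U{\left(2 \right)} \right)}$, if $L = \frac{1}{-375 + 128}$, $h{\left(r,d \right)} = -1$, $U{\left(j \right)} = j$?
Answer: $\frac{4941}{247} \approx 20.004$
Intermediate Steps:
$H{\left(m \right)} = - 2 m$ ($H{\left(m \right)} = - 3 m + m = - 2 m$)
$L = - \frac{1}{247}$ ($L = \frac{1}{-247} = - \frac{1}{247} \approx -0.0040486$)
$H{\left(-10 \right)} + L h{\left(20,U{\left(2 \right)} \right)} = \left(-2\right) \left(-10\right) - - \frac{1}{247} = 20 + \frac{1}{247} = \frac{4941}{247}$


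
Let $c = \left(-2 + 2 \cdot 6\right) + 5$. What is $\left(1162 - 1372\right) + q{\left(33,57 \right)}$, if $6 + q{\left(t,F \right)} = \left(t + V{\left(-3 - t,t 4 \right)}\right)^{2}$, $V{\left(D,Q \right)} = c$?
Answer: $2088$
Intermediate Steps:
$c = 15$ ($c = \left(-2 + 12\right) + 5 = 10 + 5 = 15$)
$V{\left(D,Q \right)} = 15$
$q{\left(t,F \right)} = -6 + \left(15 + t\right)^{2}$ ($q{\left(t,F \right)} = -6 + \left(t + 15\right)^{2} = -6 + \left(15 + t\right)^{2}$)
$\left(1162 - 1372\right) + q{\left(33,57 \right)} = \left(1162 - 1372\right) - \left(6 - \left(15 + 33\right)^{2}\right) = -210 - \left(6 - 48^{2}\right) = -210 + \left(-6 + 2304\right) = -210 + 2298 = 2088$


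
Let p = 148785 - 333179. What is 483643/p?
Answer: -483643/184394 ≈ -2.6229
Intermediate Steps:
p = -184394
483643/p = 483643/(-184394) = 483643*(-1/184394) = -483643/184394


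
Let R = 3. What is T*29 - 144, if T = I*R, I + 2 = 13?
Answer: 813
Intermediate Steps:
I = 11 (I = -2 + 13 = 11)
T = 33 (T = 11*3 = 33)
T*29 - 144 = 33*29 - 144 = 957 - 144 = 813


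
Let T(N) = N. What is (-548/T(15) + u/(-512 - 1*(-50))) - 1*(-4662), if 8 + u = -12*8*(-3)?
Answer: 763102/165 ≈ 4624.9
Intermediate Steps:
u = 280 (u = -8 - 12*8*(-3) = -8 - 96*(-3) = -8 + 288 = 280)
(-548/T(15) + u/(-512 - 1*(-50))) - 1*(-4662) = (-548/15 + 280/(-512 - 1*(-50))) - 1*(-4662) = (-548*1/15 + 280/(-512 + 50)) + 4662 = (-548/15 + 280/(-462)) + 4662 = (-548/15 + 280*(-1/462)) + 4662 = (-548/15 - 20/33) + 4662 = -6128/165 + 4662 = 763102/165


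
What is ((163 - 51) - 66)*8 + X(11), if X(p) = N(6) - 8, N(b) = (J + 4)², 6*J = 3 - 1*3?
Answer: 376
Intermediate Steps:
J = 0 (J = (3 - 1*3)/6 = (3 - 3)/6 = (⅙)*0 = 0)
N(b) = 16 (N(b) = (0 + 4)² = 4² = 16)
X(p) = 8 (X(p) = 16 - 8 = 8)
((163 - 51) - 66)*8 + X(11) = ((163 - 51) - 66)*8 + 8 = (112 - 66)*8 + 8 = 46*8 + 8 = 368 + 8 = 376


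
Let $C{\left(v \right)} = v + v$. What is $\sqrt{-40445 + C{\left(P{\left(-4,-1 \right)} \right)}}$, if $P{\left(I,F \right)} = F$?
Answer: $i \sqrt{40447} \approx 201.11 i$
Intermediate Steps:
$C{\left(v \right)} = 2 v$
$\sqrt{-40445 + C{\left(P{\left(-4,-1 \right)} \right)}} = \sqrt{-40445 + 2 \left(-1\right)} = \sqrt{-40445 - 2} = \sqrt{-40447} = i \sqrt{40447}$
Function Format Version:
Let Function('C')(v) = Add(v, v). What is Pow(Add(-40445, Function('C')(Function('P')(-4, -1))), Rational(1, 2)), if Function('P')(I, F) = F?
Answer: Mul(I, Pow(40447, Rational(1, 2))) ≈ Mul(201.11, I)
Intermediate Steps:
Function('C')(v) = Mul(2, v)
Pow(Add(-40445, Function('C')(Function('P')(-4, -1))), Rational(1, 2)) = Pow(Add(-40445, Mul(2, -1)), Rational(1, 2)) = Pow(Add(-40445, -2), Rational(1, 2)) = Pow(-40447, Rational(1, 2)) = Mul(I, Pow(40447, Rational(1, 2)))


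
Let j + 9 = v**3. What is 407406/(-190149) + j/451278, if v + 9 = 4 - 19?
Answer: -6906803555/3178150386 ≈ -2.1732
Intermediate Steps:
v = -24 (v = -9 + (4 - 19) = -9 - 15 = -24)
j = -13833 (j = -9 + (-24)**3 = -9 - 13824 = -13833)
407406/(-190149) + j/451278 = 407406/(-190149) - 13833/451278 = 407406*(-1/190149) - 13833*1/451278 = -135802/63383 - 1537/50142 = -6906803555/3178150386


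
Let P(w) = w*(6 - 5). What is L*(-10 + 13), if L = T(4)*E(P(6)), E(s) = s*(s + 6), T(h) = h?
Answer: 864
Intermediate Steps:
P(w) = w (P(w) = w*1 = w)
E(s) = s*(6 + s)
L = 288 (L = 4*(6*(6 + 6)) = 4*(6*12) = 4*72 = 288)
L*(-10 + 13) = 288*(-10 + 13) = 288*3 = 864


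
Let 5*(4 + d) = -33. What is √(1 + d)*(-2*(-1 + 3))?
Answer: -16*I*√15/5 ≈ -12.394*I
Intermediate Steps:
d = -53/5 (d = -4 + (⅕)*(-33) = -4 - 33/5 = -53/5 ≈ -10.600)
√(1 + d)*(-2*(-1 + 3)) = √(1 - 53/5)*(-2*(-1 + 3)) = √(-48/5)*(-2*2) = (4*I*√15/5)*(-4) = -16*I*√15/5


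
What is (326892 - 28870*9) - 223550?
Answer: -156488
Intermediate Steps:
(326892 - 28870*9) - 223550 = (326892 - 259830) - 223550 = 67062 - 223550 = -156488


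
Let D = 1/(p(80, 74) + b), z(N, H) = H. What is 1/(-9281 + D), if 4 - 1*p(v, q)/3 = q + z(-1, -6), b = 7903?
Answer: -7711/71565790 ≈ -0.00010775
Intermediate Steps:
p(v, q) = 30 - 3*q (p(v, q) = 12 - 3*(q - 6) = 12 - 3*(-6 + q) = 12 + (18 - 3*q) = 30 - 3*q)
D = 1/7711 (D = 1/((30 - 3*74) + 7903) = 1/((30 - 222) + 7903) = 1/(-192 + 7903) = 1/7711 ≈ 0.00012968)
1/(-9281 + D) = 1/(-9281 + 1/7711) = 1/(-71565790/7711) = -7711/71565790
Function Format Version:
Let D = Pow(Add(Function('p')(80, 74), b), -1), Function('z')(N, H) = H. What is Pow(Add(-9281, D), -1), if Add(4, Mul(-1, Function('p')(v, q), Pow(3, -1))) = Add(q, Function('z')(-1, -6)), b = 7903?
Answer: Rational(-7711, 71565790) ≈ -0.00010775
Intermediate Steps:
Function('p')(v, q) = Add(30, Mul(-3, q)) (Function('p')(v, q) = Add(12, Mul(-3, Add(q, -6))) = Add(12, Mul(-3, Add(-6, q))) = Add(12, Add(18, Mul(-3, q))) = Add(30, Mul(-3, q)))
D = Rational(1, 7711) (D = Pow(Add(Add(30, Mul(-3, 74)), 7903), -1) = Pow(Add(Add(30, -222), 7903), -1) = Pow(Add(-192, 7903), -1) = Pow(7711, -1) = Rational(1, 7711) ≈ 0.00012968)
Pow(Add(-9281, D), -1) = Pow(Add(-9281, Rational(1, 7711)), -1) = Pow(Rational(-71565790, 7711), -1) = Rational(-7711, 71565790)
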